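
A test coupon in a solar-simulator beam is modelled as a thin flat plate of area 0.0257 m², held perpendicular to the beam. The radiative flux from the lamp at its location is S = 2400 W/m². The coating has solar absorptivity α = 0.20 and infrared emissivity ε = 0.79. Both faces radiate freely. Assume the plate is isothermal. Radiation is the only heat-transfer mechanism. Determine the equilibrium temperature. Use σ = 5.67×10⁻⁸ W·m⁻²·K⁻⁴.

At equilibrium, absorbed power = emitted power.
Absorbing cross-section = A = 0.02570 m²; emitting surface = 2A = 0.05140 m² (ratio 2).
αS·A_cross = εσ·A_surf·T⁴  ⇒  T⁴ = αS/(ε·2σ).
T⁴ = 0.200·2400/(0.79·2·5.67×10⁻⁸) = 5.358×10⁹ K⁴.
T = (5.358×10⁹)^(1/4).

T ≈ 271 K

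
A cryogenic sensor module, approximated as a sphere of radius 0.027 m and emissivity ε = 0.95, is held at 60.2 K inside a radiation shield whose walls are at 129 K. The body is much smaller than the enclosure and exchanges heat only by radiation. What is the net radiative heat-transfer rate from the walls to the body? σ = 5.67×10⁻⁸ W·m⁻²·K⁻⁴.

For a small grey body in a large enclosure: P_net = εσA(T_body⁴ − T_wall⁴).
A = 4πr² = 0.009161 m²; T_body⁴ − T_wall⁴ = 1.313×10⁷ − 2.769×10⁸ = -2.638×10⁸ K⁴.
|P_net| = 0.95·5.67×10⁻⁸·0.009161·2.638×10⁸.

P_net ≈ 0.130 W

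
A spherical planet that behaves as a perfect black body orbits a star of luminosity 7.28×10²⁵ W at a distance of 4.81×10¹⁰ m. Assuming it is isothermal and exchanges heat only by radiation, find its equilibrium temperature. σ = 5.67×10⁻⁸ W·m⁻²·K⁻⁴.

T ≈ 324 K

First find the stellar flux at distance d: S = L/(4πd²) = 7.28×10²⁵/(4π·(4.81×10¹⁰)²) = 2504 W/m².
For an isothermal sphere, absorbed (1−a)S·πr² = emitted σ·4πr²·T⁴, so T⁴ = (1−a)S/(4σ).
T⁴ = 1.00·2504/(4·5.67×10⁻⁸) = 1.104×10¹⁰ K⁴.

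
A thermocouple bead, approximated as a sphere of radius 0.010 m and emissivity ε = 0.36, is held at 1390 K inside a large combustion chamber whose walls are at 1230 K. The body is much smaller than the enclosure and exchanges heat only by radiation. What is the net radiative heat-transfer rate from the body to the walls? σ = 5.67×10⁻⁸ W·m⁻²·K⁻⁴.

For a small grey body in a large enclosure: P_net = εσA(T_body⁴ − T_wall⁴).
A = 4πr² = 0.001257 m²; T_body⁴ − T_wall⁴ = 3.733×10¹² − 2.289×10¹² = 1.444×10¹² K⁴.
|P_net| = 0.36·5.67×10⁻⁸·0.001257·1.444×10¹².

P_net ≈ 37.0 W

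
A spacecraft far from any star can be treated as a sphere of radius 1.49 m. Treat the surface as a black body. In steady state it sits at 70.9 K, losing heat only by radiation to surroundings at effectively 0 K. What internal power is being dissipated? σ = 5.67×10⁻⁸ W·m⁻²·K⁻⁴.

Steady state: P = εσA T⁴.
A = 4πr² = 27.90 m²; T⁴ = (70.9)⁴ = 2.527×10⁷ K⁴.
P = 1.0 × 5.67×10⁻⁸ × 27.90 × 2.527×10⁷.

P ≈ 40.0 W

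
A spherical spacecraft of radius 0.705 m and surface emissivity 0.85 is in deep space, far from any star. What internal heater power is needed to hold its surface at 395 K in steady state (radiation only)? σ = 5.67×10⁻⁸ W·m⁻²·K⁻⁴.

P = εσ·4πr²·T⁴.
4πr² = 6.246 m²; T⁴ = 2.434×10¹⁰ K⁴.
P = 0.85·5.67×10⁻⁸·6.246·2.434×10¹⁰.

P ≈ 7330 W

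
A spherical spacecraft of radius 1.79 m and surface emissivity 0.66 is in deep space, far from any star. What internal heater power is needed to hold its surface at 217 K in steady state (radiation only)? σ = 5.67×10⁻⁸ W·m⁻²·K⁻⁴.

P = εσ·4πr²·T⁴.
4πr² = 40.26 m²; T⁴ = 2.217×10⁹ K⁴.
P = 0.66·5.67×10⁻⁸·40.26·2.217×10⁹.

P ≈ 3340 W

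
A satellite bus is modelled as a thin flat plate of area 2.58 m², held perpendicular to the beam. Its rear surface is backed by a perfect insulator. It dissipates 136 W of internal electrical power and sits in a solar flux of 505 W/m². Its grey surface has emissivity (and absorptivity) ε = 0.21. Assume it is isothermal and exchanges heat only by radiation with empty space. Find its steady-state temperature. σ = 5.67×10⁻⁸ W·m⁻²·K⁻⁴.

T ≈ 340 K

At steady state, absorbed solar power + internal power = radiated power.
Absorbed: α·S·A_cross = 0.21·505·2.580 = 273.6 W (cross-section A).
Total input = 273.6 + 136 = 409.6 W.
Radiated: εσ·A_surf·T⁴ with A_surf = A = 2.580 m².
T⁴ = 409.6/(0.21·5.67×10⁻⁸·2.580) = 1.333×10¹⁰ K⁴.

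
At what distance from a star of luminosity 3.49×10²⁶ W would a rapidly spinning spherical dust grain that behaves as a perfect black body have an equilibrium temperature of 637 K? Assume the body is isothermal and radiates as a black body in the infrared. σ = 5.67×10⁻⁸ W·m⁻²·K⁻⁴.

d ≈ 2.73×10¹⁰ m

For an isothermal black-emitting sphere, (1−a)S·πr² = σ·4πr²·T⁴ ⇒ S = 4σT⁴/(1−a).
S = 4·5.67×10⁻⁸·(637)⁴/1.00 = 37340 W/m².
Flux falls as S = L/(4πd²), so d = √(L/(4πS)) = √(3.49×10²⁶/(4π·37340)).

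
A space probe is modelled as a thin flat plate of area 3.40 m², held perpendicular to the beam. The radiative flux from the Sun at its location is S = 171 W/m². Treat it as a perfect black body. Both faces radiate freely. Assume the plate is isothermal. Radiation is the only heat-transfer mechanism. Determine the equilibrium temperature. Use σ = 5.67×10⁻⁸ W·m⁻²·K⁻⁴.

T ≈ 197 K

At equilibrium, absorbed power = emitted power.
Absorbing cross-section = A = 3.400 m²; emitting surface = 2A = 6.800 m² (ratio 2).
S·A_cross = εσ·A_surf·T⁴  ⇒  T⁴ = S/(2σ).
T⁴ = 1.00·171/(2·5.67×10⁻⁸) = 1.508×10⁹ K⁴.
T = (1.508×10⁹)^(1/4).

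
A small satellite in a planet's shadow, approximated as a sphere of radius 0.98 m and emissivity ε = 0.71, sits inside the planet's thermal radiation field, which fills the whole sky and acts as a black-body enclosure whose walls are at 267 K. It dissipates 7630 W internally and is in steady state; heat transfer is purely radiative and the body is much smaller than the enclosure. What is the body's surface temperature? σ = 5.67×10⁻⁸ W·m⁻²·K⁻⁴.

T ≈ 380 K

For a small grey body in a large enclosure, net radiated power = εσA(T⁴ − T_w⁴).
Steady state: P = εσA(T⁴ − T_w⁴) with A = 4πr² = 12.07 m².
T⁴ = P/(εσA) + T_w⁴ = 7630/(0.71·5.67×10⁻⁸·12.07) + (267)⁴
    = 1.570×10¹⁰ + 5.082×10⁹ = 2.079×10¹⁰ K⁴.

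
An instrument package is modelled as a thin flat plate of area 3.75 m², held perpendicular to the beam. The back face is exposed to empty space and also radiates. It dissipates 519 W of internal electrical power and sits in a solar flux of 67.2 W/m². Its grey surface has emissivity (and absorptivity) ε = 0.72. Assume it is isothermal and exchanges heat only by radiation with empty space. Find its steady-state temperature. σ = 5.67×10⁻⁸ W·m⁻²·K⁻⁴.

T ≈ 219 K

At steady state, absorbed solar power + internal power = radiated power.
Absorbed: α·S·A_cross = 0.72·67.2·3.750 = 181.4 W (cross-section A).
Total input = 181.4 + 519 = 700.4 W.
Radiated: εσ·A_surf·T⁴ with A_surf = 2A = 7.500 m².
T⁴ = 700.4/(0.72·5.67×10⁻⁸·7.500) = 2.288×10⁹ K⁴.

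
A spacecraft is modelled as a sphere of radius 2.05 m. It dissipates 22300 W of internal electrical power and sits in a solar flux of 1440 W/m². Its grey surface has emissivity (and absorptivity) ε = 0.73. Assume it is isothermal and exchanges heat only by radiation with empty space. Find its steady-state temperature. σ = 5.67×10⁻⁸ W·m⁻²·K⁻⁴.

T ≈ 359 K

At steady state, absorbed solar power + internal power = radiated power.
Absorbed: α·S·A_cross = 0.73·1440·13.20 = 13880 W (cross-section πr²).
Total input = 13880 + 22300 = 36180 W.
Radiated: εσ·A_surf·T⁴ with A_surf = 4πr² = 52.81 m².
T⁴ = 36180/(0.73·5.67×10⁻⁸·52.81) = 1.655×10¹⁰ K⁴.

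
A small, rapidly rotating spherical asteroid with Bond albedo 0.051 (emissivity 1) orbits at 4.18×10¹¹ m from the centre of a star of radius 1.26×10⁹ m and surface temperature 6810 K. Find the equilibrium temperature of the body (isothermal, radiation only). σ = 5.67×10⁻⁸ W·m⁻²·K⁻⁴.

The star's surface emits σT_*⁴; at distance d the flux is S = σT_*⁴(R_*/d)².
S = 5.67×10⁻⁸·(6810)⁴·(1.26×10⁹/4.18×10¹¹)² = 1108 W/m².
For an isothermal sphere T⁴ = (1−a)S/(4σ) = 4.636×10⁹ K⁴.

T ≈ 261 K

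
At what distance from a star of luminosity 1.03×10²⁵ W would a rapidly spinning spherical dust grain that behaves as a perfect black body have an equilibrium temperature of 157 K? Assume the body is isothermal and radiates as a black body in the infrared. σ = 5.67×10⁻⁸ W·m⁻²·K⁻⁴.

For an isothermal black-emitting sphere, (1−a)S·πr² = σ·4πr²·T⁴ ⇒ S = 4σT⁴/(1−a).
S = 4·5.67×10⁻⁸·(157)⁴/1.00 = 137.8 W/m².
Flux falls as S = L/(4πd²), so d = √(L/(4πS)) = √(1.03×10²⁵/(4π·137.8)).

d ≈ 7.71×10¹⁰ m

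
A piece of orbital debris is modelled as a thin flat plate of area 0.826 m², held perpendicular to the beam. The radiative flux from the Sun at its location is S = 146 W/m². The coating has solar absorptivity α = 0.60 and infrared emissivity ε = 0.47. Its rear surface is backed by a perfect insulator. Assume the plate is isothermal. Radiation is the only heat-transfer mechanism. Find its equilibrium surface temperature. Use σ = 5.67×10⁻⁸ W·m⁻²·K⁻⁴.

At equilibrium, absorbed power = emitted power.
Absorbing cross-section = A = 0.8260 m²; emitting surface = A = 0.8260 m² (ratio 1).
αS·A_cross = εσ·A_surf·T⁴  ⇒  T⁴ = αS/(ε·1σ).
T⁴ = 0.600·146/(0.47·1·5.67×10⁻⁸) = 3.287×10⁹ K⁴.
T = (3.287×10⁹)^(1/4).

T ≈ 239 K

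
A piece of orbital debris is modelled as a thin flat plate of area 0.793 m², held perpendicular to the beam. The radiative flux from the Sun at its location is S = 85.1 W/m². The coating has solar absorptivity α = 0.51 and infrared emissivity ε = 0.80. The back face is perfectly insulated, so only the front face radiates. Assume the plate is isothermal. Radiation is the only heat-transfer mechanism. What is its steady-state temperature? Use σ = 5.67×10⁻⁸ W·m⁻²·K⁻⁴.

T ≈ 176 K

At equilibrium, absorbed power = emitted power.
Absorbing cross-section = A = 0.7930 m²; emitting surface = A = 0.7930 m² (ratio 1).
αS·A_cross = εσ·A_surf·T⁴  ⇒  T⁴ = αS/(ε·1σ).
T⁴ = 0.510·85.1/(0.80·1·5.67×10⁻⁸) = 9.568×10⁸ K⁴.
T = (9.568×10⁸)^(1/4).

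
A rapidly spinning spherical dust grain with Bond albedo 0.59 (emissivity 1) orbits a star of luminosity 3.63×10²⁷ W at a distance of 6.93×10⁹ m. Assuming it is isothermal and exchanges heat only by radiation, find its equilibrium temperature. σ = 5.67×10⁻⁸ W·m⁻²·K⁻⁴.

T ≈ 1820 K

First find the stellar flux at distance d: S = L/(4πd²) = 3.63×10²⁷/(4π·(6.93×10⁹)²) = 6.015×10⁶ W/m².
For an isothermal sphere, absorbed (1−a)S·πr² = emitted σ·4πr²·T⁴, so T⁴ = (1−a)S/(4σ).
T⁴ = 0.410·6.015×10⁶/(4·5.67×10⁻⁸) = 1.087×10¹³ K⁴.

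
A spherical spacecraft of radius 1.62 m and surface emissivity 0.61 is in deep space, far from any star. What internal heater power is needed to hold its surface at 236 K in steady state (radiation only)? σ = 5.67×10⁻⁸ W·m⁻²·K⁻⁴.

P = εσ·4πr²·T⁴.
4πr² = 32.98 m²; T⁴ = 3.102×10⁹ K⁴.
P = 0.61·5.67×10⁻⁸·32.98·3.102×10⁹.

P ≈ 3540 W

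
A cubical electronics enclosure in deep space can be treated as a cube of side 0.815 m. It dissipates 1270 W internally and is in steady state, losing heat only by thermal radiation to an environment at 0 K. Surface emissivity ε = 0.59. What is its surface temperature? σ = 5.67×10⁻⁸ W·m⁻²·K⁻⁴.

T ≈ 312 K

Steady state: internal power = radiated power, P = εσA T⁴.
Radiating area A = 6L² = 3.985 m².
T⁴ = P/(εσA) = 1270/(0.59·5.67×10⁻⁸·3.985) = 9.526×10⁹ K⁴.
T = (9.526×10⁹)^(1/4).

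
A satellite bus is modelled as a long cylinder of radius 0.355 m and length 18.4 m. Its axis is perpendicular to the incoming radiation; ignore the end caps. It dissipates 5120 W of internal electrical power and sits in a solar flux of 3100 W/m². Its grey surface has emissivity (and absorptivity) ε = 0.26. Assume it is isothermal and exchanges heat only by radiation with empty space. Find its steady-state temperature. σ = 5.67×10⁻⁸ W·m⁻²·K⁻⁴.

At steady state, absorbed solar power + internal power = radiated power.
Absorbed: α·S·A_cross = 0.26·3100·13.06 = 10530 W (cross-section 2rL).
Total input = 10530 + 5120 = 15650 W.
Radiated: εσ·A_surf·T⁴ with A_surf = 2πrL = 41.04 m².
T⁴ = 15650/(0.26·5.67×10⁻⁸·41.04) = 2.587×10¹⁰ K⁴.

T ≈ 401 K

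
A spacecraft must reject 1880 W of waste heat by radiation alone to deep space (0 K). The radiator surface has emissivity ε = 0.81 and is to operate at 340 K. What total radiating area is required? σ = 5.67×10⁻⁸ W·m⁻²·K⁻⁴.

P = εσA T⁴ ⇒ A = P/(εσT⁴).
T⁴ = 1.336×10¹⁰ K⁴.
A = 1880/(0.81 × 5.67×10⁻⁸ × 1.336×10¹⁰).

A ≈ 3.06 m²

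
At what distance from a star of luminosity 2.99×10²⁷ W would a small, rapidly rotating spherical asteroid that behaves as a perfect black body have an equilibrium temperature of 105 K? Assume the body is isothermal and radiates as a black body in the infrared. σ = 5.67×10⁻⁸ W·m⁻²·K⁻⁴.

d ≈ 2.94×10¹² m

For an isothermal black-emitting sphere, (1−a)S·πr² = σ·4πr²·T⁴ ⇒ S = 4σT⁴/(1−a).
S = 4·5.67×10⁻⁸·(105)⁴/1.00 = 27.57 W/m².
Flux falls as S = L/(4πd²), so d = √(L/(4πS)) = √(2.99×10²⁷/(4π·27.57)).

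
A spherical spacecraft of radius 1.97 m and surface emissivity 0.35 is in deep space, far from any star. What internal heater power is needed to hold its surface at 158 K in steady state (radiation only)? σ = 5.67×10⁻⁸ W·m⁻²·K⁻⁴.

P ≈ 603 W

P = εσ·4πr²·T⁴.
4πr² = 48.77 m²; T⁴ = 6.232×10⁸ K⁴.
P = 0.35·5.67×10⁻⁸·48.77·6.232×10⁸.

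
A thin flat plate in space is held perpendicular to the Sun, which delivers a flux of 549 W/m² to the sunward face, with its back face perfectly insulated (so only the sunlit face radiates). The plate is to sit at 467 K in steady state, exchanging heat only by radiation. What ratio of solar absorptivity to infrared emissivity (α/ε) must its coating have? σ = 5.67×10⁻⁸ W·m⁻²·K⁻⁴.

α/ε ≈ 4.91

Balance: αS·A = εσ·1A·T⁴ ⇒ α/ε = σT⁴/S.
α/ε = 5.67×10⁻⁸·(467)⁴/549 = 5.67×10⁻⁸·4.756×10¹⁰/549.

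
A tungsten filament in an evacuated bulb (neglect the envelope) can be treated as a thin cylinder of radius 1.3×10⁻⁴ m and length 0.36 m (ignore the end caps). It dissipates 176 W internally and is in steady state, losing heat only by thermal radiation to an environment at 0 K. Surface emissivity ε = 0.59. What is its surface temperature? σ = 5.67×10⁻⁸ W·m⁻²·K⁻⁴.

Steady state: internal power = radiated power, P = εσA T⁴.
Radiating area A = 2πrL = 2.941×10⁻⁴ m².
T⁴ = P/(εσA) = 176/(0.59·5.67×10⁻⁸·2.941×10⁻⁴) = 1.789×10¹³ K⁴.
T = (1.789×10¹³)^(1/4).

T ≈ 2060 K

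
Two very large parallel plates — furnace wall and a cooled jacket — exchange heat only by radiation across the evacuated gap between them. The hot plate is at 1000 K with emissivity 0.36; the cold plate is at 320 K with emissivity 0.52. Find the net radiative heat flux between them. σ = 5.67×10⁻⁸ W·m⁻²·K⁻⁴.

q ≈ 15200 W/m²

For two infinite grey parallel plates, q = σ(T₁⁴ − T₂⁴)/(1/ε₁ + 1/ε₂ − 1).
T₁⁴ − T₂⁴ = 1.000×10¹² − 1.049×10¹⁰ = 9.895×10¹¹ K⁴.
1/ε₁ + 1/ε₂ − 1 = 2.778 + 1.923 − 1 = 3.701.
q = 5.67×10⁻⁸ × 9.895×10¹¹ / 3.701.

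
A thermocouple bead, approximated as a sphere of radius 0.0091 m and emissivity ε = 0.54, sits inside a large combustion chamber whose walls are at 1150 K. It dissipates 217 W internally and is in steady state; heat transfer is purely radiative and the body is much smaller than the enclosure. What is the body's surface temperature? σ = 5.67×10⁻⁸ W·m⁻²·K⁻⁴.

For a small grey body in a large enclosure, net radiated power = εσA(T⁴ − T_w⁴).
Steady state: P = εσA(T⁴ − T_w⁴) with A = 4πr² = 0.001041 m².
T⁴ = P/(εσA) + T_w⁴ = 217/(0.54·5.67×10⁻⁸·0.001041) + (1150)⁴
    = 6.811×10¹² + 1.749×10¹² = 8.560×10¹² K⁴.

T ≈ 1710 K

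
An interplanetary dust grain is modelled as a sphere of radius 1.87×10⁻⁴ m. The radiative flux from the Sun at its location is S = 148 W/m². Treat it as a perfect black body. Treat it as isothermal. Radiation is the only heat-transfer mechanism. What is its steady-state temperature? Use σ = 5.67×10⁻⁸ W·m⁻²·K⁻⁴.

At equilibrium, absorbed power = emitted power.
Absorbing cross-section = πr² = 1.099×10⁻⁷ m²; emitting surface = 4πr² = 4.394×10⁻⁷ m² (ratio 4).
S·A_cross = εσ·A_surf·T⁴  ⇒  T⁴ = S/(4σ).
T⁴ = 1.00·148/(4·5.67×10⁻⁸) = 6.526×10⁸ K⁴.
T = (6.526×10⁸)^(1/4).

T ≈ 160 K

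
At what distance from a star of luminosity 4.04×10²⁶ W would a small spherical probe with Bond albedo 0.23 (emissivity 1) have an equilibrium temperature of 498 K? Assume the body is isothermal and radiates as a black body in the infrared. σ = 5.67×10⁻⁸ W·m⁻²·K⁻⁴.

d ≈ 4.21×10¹⁰ m

For an isothermal black-emitting sphere, (1−a)S·πr² = σ·4πr²·T⁴ ⇒ S = 4σT⁴/(1−a).
S = 4·5.67×10⁻⁸·(498)⁴/0.770 = 18120 W/m².
Flux falls as S = L/(4πd²), so d = √(L/(4πS)) = √(4.04×10²⁶/(4π·18120)).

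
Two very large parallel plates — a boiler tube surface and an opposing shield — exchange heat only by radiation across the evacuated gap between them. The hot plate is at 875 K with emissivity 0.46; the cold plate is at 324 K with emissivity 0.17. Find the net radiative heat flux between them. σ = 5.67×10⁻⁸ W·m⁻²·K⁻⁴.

q ≈ 4620 W/m²

For two infinite grey parallel plates, q = σ(T₁⁴ − T₂⁴)/(1/ε₁ + 1/ε₂ − 1).
T₁⁴ − T₂⁴ = 5.862×10¹¹ − 1.102×10¹⁰ = 5.752×10¹¹ K⁴.
1/ε₁ + 1/ε₂ − 1 = 2.174 + 5.882 − 1 = 7.056.
q = 5.67×10⁻⁸ × 5.752×10¹¹ / 7.056.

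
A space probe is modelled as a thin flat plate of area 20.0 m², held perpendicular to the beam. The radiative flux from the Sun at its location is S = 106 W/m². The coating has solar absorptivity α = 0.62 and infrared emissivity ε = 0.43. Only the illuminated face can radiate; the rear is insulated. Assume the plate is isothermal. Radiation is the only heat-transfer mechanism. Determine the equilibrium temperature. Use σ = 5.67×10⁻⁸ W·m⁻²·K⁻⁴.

At equilibrium, absorbed power = emitted power.
Absorbing cross-section = A = 20.00 m²; emitting surface = A = 20.00 m² (ratio 1).
αS·A_cross = εσ·A_surf·T⁴  ⇒  T⁴ = αS/(ε·1σ).
T⁴ = 0.620·106/(0.43·1·5.67×10⁻⁸) = 2.696×10⁹ K⁴.
T = (2.696×10⁹)^(1/4).

T ≈ 228 K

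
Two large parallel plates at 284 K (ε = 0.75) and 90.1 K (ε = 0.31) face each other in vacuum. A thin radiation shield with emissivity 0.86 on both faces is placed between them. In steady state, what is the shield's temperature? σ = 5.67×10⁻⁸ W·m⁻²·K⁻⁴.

In steady state the net flux on the hot side equals that on the cold side.
σ(T₁⁴−T_s⁴)/D₁ = σ(T_s⁴−T₂⁴)/D₂, with D₁ = 1/ε₁+1/ε_s−1 = 1.496, D₂ = 1/ε_s+1/ε₂−1 = 3.389.
Solve for T_s⁴: T_s⁴ = (D₂·T₁⁴ + D₁·T₂⁴)/(D₁+D₂) = 4.533×10⁹ K⁴.

T_s ≈ 259 K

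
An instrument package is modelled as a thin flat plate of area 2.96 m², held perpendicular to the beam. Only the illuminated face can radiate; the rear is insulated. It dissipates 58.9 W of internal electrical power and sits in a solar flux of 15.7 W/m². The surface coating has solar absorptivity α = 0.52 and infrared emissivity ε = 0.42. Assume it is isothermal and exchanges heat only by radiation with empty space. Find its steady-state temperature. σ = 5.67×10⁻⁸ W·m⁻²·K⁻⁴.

T ≈ 185 K

At steady state, absorbed solar power + internal power = radiated power.
Absorbed: α·S·A_cross = 0.52·15.7·2.960 = 24.17 W (cross-section A).
Total input = 24.17 + 58.9 = 83.07 W.
Radiated: εσ·A_surf·T⁴ with A_surf = A = 2.960 m².
T⁴ = 83.07/(0.42·5.67×10⁻⁸·2.960) = 1.178×10⁹ K⁴.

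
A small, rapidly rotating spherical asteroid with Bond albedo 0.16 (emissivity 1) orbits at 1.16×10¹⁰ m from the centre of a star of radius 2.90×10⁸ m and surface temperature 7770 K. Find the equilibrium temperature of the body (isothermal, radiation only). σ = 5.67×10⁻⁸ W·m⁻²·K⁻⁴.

The star's surface emits σT_*⁴; at distance d the flux is S = σT_*⁴(R_*/d)².
S = 5.67×10⁻⁸·(7770)⁴·(2.90×10⁸/1.16×10¹⁰)² = 1.292×10⁵ W/m².
For an isothermal sphere T⁴ = (1−a)S/(4σ) = 4.784×10¹¹ K⁴.

T ≈ 832 K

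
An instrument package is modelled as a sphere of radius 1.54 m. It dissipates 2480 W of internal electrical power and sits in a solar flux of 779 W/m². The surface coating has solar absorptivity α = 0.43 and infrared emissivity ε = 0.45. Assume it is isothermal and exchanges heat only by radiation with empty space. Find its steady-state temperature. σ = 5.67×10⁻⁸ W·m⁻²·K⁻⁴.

T ≈ 284 K

At steady state, absorbed solar power + internal power = radiated power.
Absorbed: α·S·A_cross = 0.43·779·7.451 = 2496 W (cross-section πr²).
Total input = 2496 + 2480 = 4976 W.
Radiated: εσ·A_surf·T⁴ with A_surf = 4πr² = 29.80 m².
T⁴ = 4976/(0.45·5.67×10⁻⁸·29.80) = 6.543×10⁹ K⁴.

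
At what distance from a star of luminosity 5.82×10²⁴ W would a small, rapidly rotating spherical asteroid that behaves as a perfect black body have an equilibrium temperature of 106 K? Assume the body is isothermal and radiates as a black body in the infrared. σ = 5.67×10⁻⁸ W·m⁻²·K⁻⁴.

For an isothermal black-emitting sphere, (1−a)S·πr² = σ·4πr²·T⁴ ⇒ S = 4σT⁴/(1−a).
S = 4·5.67×10⁻⁸·(106)⁴/1.00 = 28.63 W/m².
Flux falls as S = L/(4πd²), so d = √(L/(4πS)) = √(5.82×10²⁴/(4π·28.63)).

d ≈ 1.27×10¹¹ m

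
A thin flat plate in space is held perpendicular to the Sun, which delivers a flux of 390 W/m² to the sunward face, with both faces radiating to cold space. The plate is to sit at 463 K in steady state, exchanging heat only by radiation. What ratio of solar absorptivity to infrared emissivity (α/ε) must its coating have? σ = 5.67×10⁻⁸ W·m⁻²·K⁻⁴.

α/ε ≈ 13.4

Balance: αS·A = εσ·2A·T⁴ ⇒ α/ε = 2σT⁴/S.
α/ε = 2·5.67×10⁻⁸·(463)⁴/390 = 2·5.67×10⁻⁸·4.595×10¹⁰/390.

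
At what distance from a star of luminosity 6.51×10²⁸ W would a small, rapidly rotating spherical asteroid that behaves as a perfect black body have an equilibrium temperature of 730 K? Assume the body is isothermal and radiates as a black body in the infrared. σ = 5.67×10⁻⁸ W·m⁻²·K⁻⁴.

For an isothermal black-emitting sphere, (1−a)S·πr² = σ·4πr²·T⁴ ⇒ S = 4σT⁴/(1−a).
S = 4·5.67×10⁻⁸·(730)⁴/1.00 = 64410 W/m².
Flux falls as S = L/(4πd²), so d = √(L/(4πS)) = √(6.51×10²⁸/(4π·64410)).

d ≈ 2.84×10¹¹ m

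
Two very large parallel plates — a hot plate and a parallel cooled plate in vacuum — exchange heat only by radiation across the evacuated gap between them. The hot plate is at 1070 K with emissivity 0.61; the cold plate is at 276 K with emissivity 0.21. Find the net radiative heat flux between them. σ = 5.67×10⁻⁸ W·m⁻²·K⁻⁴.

For two infinite grey parallel plates, q = σ(T₁⁴ − T₂⁴)/(1/ε₁ + 1/ε₂ − 1).
T₁⁴ − T₂⁴ = 1.311×10¹² − 5.803×10⁹ = 1.305×10¹² K⁴.
1/ε₁ + 1/ε₂ − 1 = 1.639 + 4.762 − 1 = 5.401.
q = 5.67×10⁻⁸ × 1.305×10¹² / 5.401.

q ≈ 13700 W/m²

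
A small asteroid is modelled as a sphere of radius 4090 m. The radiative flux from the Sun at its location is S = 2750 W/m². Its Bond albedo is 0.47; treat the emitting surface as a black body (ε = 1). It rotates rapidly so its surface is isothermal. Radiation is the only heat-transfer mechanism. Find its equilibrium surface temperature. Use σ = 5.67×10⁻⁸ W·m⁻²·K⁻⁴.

At equilibrium, absorbed power = emitted power.
Absorbing cross-section = πr² = 5.255×10⁷ m²; emitting surface = 4πr² = 2.102×10⁸ m² (ratio 4).
(1−a)S·A_cross = εσ·A_surf·T⁴  ⇒  T⁴ = (1−a)S/(4σ).
T⁴ = 0.530·2750/(4·5.67×10⁻⁸) = 6.426×10⁹ K⁴.
T = (6.426×10⁹)^(1/4).

T ≈ 283 K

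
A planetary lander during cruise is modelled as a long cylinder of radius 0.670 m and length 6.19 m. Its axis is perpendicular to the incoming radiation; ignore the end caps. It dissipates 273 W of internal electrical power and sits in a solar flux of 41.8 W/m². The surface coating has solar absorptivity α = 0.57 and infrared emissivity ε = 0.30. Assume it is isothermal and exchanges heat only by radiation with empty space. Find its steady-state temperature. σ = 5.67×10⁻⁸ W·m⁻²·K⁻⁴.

T ≈ 181 K

At steady state, absorbed solar power + internal power = radiated power.
Absorbed: α·S·A_cross = 0.57·41.8·8.295 = 197.6 W (cross-section 2rL).
Total input = 197.6 + 273 = 470.6 W.
Radiated: εσ·A_surf·T⁴ with A_surf = 2πrL = 26.06 m².
T⁴ = 470.6/(0.30·5.67×10⁻⁸·26.06) = 1.062×10⁹ K⁴.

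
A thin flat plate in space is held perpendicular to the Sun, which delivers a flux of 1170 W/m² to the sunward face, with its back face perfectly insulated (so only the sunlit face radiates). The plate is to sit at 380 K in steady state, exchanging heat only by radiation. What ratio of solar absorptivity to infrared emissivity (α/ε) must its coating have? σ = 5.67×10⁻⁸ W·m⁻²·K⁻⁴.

α/ε ≈ 1.01

Balance: αS·A = εσ·1A·T⁴ ⇒ α/ε = σT⁴/S.
α/ε = 5.67×10⁻⁸·(380)⁴/1170 = 5.67×10⁻⁸·2.085×10¹⁰/1170.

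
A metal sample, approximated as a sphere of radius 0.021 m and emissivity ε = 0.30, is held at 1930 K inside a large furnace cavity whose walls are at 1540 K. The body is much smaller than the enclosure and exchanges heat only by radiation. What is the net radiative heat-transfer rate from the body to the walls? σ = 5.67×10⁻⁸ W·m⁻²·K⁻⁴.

For a small grey body in a large enclosure: P_net = εσA(T_body⁴ − T_wall⁴).
A = 4πr² = 0.005542 m²; T_body⁴ − T_wall⁴ = 1.387×10¹³ − 5.624×10¹² = 8.250×10¹² K⁴.
|P_net| = 0.30·5.67×10⁻⁸·0.005542·8.250×10¹².

P_net ≈ 778 W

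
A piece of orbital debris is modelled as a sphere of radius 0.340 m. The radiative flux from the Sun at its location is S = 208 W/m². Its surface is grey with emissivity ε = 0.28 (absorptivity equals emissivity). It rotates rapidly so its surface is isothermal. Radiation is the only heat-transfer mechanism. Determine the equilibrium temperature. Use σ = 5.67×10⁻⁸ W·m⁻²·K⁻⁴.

T ≈ 174 K

At equilibrium, absorbed power = emitted power.
Absorbing cross-section = πr² = 0.3632 m²; emitting surface = 4πr² = 1.453 m² (ratio 4).
εS·A_cross = εσ·A_surf·T⁴  ⇒  T⁴ = S/(4σ)   (ε cancels).
T⁴ = 208/(4·5.67×10⁻⁸) = 9.171×10⁸ K⁴.
T = (9.171×10⁸)^(1/4).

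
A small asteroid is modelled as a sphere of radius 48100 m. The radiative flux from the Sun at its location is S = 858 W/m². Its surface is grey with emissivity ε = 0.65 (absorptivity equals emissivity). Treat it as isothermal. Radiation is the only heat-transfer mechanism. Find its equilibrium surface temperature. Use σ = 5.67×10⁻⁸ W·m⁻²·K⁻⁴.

At equilibrium, absorbed power = emitted power.
Absorbing cross-section = πr² = 7.268×10⁹ m²; emitting surface = 4πr² = 2.907×10¹⁰ m² (ratio 4).
εS·A_cross = εσ·A_surf·T⁴  ⇒  T⁴ = S/(4σ)   (ε cancels).
T⁴ = 858/(4·5.67×10⁻⁸) = 3.783×10⁹ K⁴.
T = (3.783×10⁹)^(1/4).

T ≈ 248 K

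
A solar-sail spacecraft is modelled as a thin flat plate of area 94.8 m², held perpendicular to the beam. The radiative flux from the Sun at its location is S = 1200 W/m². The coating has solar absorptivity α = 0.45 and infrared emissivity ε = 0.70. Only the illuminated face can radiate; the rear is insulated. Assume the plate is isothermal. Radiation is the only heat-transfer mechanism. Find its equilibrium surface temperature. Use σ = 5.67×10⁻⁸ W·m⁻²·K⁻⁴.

At equilibrium, absorbed power = emitted power.
Absorbing cross-section = A = 94.80 m²; emitting surface = A = 94.80 m² (ratio 1).
αS·A_cross = εσ·A_surf·T⁴  ⇒  T⁴ = αS/(ε·1σ).
T⁴ = 0.450·1200/(0.70·1·5.67×10⁻⁸) = 1.361×10¹⁰ K⁴.
T = (1.361×10¹⁰)^(1/4).

T ≈ 342 K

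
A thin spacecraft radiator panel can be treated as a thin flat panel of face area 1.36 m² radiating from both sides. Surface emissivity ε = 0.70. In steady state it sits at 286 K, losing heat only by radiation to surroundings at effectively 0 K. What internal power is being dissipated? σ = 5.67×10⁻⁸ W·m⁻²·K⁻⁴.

P ≈ 722 W

Steady state: P = εσA T⁴.
A = 2·1.36 = 2.720 m²; T⁴ = (286)⁴ = 6.691×10⁹ K⁴.
P = 0.70 × 5.67×10⁻⁸ × 2.720 × 6.691×10⁹.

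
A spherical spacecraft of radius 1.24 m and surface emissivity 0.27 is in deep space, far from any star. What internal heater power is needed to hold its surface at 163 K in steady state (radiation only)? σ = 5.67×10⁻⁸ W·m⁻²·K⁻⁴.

P = εσ·4πr²·T⁴.
4πr² = 19.32 m²; T⁴ = 7.059×10⁸ K⁴.
P = 0.27·5.67×10⁻⁸·19.32·7.059×10⁸.

P ≈ 209 W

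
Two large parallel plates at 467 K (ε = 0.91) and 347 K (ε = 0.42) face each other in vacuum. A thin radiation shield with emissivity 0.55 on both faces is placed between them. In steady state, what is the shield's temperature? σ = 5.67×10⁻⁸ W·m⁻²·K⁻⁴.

In steady state the net flux on the hot side equals that on the cold side.
σ(T₁⁴−T_s⁴)/D₁ = σ(T_s⁴−T₂⁴)/D₂, with D₁ = 1/ε₁+1/ε_s−1 = 1.917, D₂ = 1/ε_s+1/ε₂−1 = 3.199.
Solve for T_s⁴: T_s⁴ = (D₂·T₁⁴ + D₁·T₂⁴)/(D₁+D₂) = 3.517×10¹⁰ K⁴.

T_s ≈ 433 K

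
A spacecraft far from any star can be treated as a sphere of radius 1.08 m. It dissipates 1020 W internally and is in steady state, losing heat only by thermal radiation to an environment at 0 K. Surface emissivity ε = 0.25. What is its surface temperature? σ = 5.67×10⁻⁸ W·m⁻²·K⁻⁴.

T ≈ 265 K

Steady state: internal power = radiated power, P = εσA T⁴.
Radiating area A = 4πr² = 14.66 m².
T⁴ = P/(εσA) = 1020/(0.25·5.67×10⁻⁸·14.66) = 4.909×10⁹ K⁴.
T = (4.909×10⁹)^(1/4).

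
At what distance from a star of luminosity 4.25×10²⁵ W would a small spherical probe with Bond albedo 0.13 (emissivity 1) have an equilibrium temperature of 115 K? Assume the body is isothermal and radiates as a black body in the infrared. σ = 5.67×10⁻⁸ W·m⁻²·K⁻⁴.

For an isothermal black-emitting sphere, (1−a)S·πr² = σ·4πr²·T⁴ ⇒ S = 4σT⁴/(1−a).
S = 4·5.67×10⁻⁸·(115)⁴/0.870 = 45.59 W/m².
Flux falls as S = L/(4πd²), so d = √(L/(4πS)) = √(4.25×10²⁵/(4π·45.59)).

d ≈ 2.72×10¹¹ m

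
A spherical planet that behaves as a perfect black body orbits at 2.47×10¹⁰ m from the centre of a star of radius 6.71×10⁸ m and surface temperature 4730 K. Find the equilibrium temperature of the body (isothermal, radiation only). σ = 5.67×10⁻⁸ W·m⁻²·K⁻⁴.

T ≈ 551 K

The star's surface emits σT_*⁴; at distance d the flux is S = σT_*⁴(R_*/d)².
S = 5.67×10⁻⁸·(4730)⁴·(6.71×10⁸/2.47×10¹⁰)² = 20940 W/m².
For an isothermal sphere T⁴ = (1−a)S/(4σ) = 9.235×10¹⁰ K⁴.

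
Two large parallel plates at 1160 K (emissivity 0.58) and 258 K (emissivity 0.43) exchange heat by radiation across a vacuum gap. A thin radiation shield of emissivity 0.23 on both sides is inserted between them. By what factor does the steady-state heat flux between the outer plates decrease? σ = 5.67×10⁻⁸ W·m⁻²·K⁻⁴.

Without shield: q₀ = σΔ(T⁴)/(1/ε₁+1/ε₂−1) with denominator 3.050.
With shield the two gaps are in series; the resistances add: (1/ε₁+1/ε_s−1)+(1/ε_s+1/ε₂−1) = 5.072+5.673 = 10.75.
Heat-flux ratio q₀/q = 10.75/3.050.

factor ≈ 3.52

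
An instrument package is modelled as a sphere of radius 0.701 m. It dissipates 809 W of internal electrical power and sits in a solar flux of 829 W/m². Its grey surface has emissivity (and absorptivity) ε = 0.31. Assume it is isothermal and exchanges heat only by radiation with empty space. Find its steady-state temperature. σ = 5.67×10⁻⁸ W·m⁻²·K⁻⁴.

T ≈ 325 K

At steady state, absorbed solar power + internal power = radiated power.
Absorbed: α·S·A_cross = 0.31·829·1.544 = 396.7 W (cross-section πr²).
Total input = 396.7 + 809 = 1206 W.
Radiated: εσ·A_surf·T⁴ with A_surf = 4πr² = 6.175 m².
T⁴ = 1206/(0.31·5.67×10⁻⁸·6.175) = 1.111×10¹⁰ K⁴.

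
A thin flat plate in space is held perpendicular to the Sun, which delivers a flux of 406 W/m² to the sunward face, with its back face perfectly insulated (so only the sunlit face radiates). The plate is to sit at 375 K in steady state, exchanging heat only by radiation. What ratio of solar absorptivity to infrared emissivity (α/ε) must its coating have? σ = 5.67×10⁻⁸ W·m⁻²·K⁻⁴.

Balance: αS·A = εσ·1A·T⁴ ⇒ α/ε = σT⁴/S.
α/ε = 5.67×10⁻⁸·(375)⁴/406 = 5.67×10⁻⁸·1.978×10¹⁰/406.

α/ε ≈ 2.76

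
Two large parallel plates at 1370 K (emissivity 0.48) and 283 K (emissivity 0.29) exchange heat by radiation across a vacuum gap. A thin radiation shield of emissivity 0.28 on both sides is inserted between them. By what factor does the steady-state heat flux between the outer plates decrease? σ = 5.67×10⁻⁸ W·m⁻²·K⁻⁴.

factor ≈ 2.36

Without shield: q₀ = σΔ(T⁴)/(1/ε₁+1/ε₂−1) with denominator 4.532.
With shield the two gaps are in series; the resistances add: (1/ε₁+1/ε_s−1)+(1/ε_s+1/ε₂−1) = 4.655+6.020 = 10.67.
Heat-flux ratio q₀/q = 10.67/4.532.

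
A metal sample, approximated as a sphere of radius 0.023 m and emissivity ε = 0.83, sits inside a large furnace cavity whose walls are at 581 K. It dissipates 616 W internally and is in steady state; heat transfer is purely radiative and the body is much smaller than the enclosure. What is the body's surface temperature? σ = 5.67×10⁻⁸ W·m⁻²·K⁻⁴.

For a small grey body in a large enclosure, net radiated power = εσA(T⁴ − T_w⁴).
Steady state: P = εσA(T⁴ − T_w⁴) with A = 4πr² = 0.006648 m².
T⁴ = P/(εσA) + T_w⁴ = 616/(0.83·5.67×10⁻⁸·0.006648) + (581)⁴
    = 1.969×10¹² + 1.139×10¹¹ = 2.083×10¹² K⁴.

T ≈ 1200 K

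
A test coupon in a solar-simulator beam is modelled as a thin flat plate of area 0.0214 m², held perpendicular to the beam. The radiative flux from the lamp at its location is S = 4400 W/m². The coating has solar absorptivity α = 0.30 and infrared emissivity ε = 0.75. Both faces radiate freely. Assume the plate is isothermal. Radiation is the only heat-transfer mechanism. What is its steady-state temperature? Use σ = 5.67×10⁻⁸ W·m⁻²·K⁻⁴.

T ≈ 353 K

At equilibrium, absorbed power = emitted power.
Absorbing cross-section = A = 0.02140 m²; emitting surface = 2A = 0.04280 m² (ratio 2).
αS·A_cross = εσ·A_surf·T⁴  ⇒  T⁴ = αS/(ε·2σ).
T⁴ = 0.300·4400/(0.75·2·5.67×10⁻⁸) = 1.552×10¹⁰ K⁴.
T = (1.552×10¹⁰)^(1/4).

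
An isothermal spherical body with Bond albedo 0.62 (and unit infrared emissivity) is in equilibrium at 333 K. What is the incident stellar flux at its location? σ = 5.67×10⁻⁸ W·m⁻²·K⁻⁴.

(1−a)S·πr² = σ·4πr²·T⁴ ⇒ S = 4σT⁴/(1−a).
S = 4·5.67×10⁻⁸·1.230×10¹⁰/0.380.

S ≈ 7340 W/m²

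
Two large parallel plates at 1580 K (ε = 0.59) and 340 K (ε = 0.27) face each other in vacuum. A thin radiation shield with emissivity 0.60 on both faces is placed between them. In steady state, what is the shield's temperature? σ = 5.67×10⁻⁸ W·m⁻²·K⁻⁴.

T_s ≈ 1420 K

In steady state the net flux on the hot side equals that on the cold side.
σ(T₁⁴−T_s⁴)/D₁ = σ(T_s⁴−T₂⁴)/D₂, with D₁ = 1/ε₁+1/ε_s−1 = 2.362, D₂ = 1/ε_s+1/ε₂−1 = 4.370.
Solve for T_s⁴: T_s⁴ = (D₂·T₁⁴ + D₁·T₂⁴)/(D₁+D₂) = 4.050×10¹² K⁴.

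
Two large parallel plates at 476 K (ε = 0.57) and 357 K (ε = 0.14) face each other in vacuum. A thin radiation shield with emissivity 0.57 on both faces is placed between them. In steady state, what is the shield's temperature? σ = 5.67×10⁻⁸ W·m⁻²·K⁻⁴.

T_s ≈ 455 K

In steady state the net flux on the hot side equals that on the cold side.
σ(T₁⁴−T_s⁴)/D₁ = σ(T_s⁴−T₂⁴)/D₂, with D₁ = 1/ε₁+1/ε_s−1 = 2.509, D₂ = 1/ε_s+1/ε₂−1 = 7.897.
Solve for T_s⁴: T_s⁴ = (D₂·T₁⁴ + D₁·T₂⁴)/(D₁+D₂) = 4.288×10¹⁰ K⁴.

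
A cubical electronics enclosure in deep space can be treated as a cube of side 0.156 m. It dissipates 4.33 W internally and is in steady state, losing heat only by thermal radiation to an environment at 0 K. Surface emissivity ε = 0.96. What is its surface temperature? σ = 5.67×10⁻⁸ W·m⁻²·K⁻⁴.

Steady state: internal power = radiated power, P = εσA T⁴.
Radiating area A = 6L² = 0.1460 m².
T⁴ = P/(εσA) = 4.33/(0.96·5.67×10⁻⁸·0.1460) = 5.448×10⁸ K⁴.
T = (5.448×10⁸)^(1/4).

T ≈ 153 K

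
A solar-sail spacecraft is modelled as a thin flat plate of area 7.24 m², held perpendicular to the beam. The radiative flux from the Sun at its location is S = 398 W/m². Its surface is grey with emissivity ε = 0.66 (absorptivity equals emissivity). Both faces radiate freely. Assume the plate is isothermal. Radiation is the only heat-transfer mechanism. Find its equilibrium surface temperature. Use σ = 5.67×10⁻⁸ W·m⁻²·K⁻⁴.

At equilibrium, absorbed power = emitted power.
Absorbing cross-section = A = 7.240 m²; emitting surface = 2A = 14.48 m² (ratio 2).
εS·A_cross = εσ·A_surf·T⁴  ⇒  T⁴ = S/(2σ)   (ε cancels).
T⁴ = 398/(2·5.67×10⁻⁸) = 3.510×10⁹ K⁴.
T = (3.510×10⁹)^(1/4).

T ≈ 243 K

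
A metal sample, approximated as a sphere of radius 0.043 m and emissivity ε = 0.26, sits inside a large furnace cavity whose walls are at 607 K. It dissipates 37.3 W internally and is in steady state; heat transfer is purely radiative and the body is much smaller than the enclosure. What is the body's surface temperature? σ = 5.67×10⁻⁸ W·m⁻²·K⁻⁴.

T ≈ 703 K

For a small grey body in a large enclosure, net radiated power = εσA(T⁴ − T_w⁴).
Steady state: P = εσA(T⁴ − T_w⁴) with A = 4πr² = 0.02324 m².
T⁴ = P/(εσA) + T_w⁴ = 37.3/(0.26·5.67×10⁻⁸·0.02324) + (607)⁴
    = 1.089×10¹¹ + 1.358×10¹¹ = 2.446×10¹¹ K⁴.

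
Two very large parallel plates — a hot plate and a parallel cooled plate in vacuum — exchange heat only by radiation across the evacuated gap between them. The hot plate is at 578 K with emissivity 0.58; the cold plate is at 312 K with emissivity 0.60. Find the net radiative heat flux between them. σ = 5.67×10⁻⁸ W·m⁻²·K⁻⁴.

For two infinite grey parallel plates, q = σ(T₁⁴ − T₂⁴)/(1/ε₁ + 1/ε₂ − 1).
T₁⁴ − T₂⁴ = 1.116×10¹¹ − 9.476×10⁹ = 1.021×10¹¹ K⁴.
1/ε₁ + 1/ε₂ − 1 = 1.724 + 1.667 − 1 = 2.391.
q = 5.67×10⁻⁸ × 1.021×10¹¹ / 2.391.

q ≈ 2420 W/m²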